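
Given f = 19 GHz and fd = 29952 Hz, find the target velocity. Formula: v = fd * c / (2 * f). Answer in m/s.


v = 29952 * 3e8 / (2 * 19000000000.0) = 236.5 m/s

236.5 m/s


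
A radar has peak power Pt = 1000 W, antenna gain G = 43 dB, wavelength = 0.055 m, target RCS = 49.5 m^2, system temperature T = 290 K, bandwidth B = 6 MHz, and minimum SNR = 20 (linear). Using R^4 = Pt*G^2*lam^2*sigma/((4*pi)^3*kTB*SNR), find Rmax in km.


G_lin = 10^(43/10) = 19952.62315
R^4 = 1000 * 19952.62315^2 * 0.055^2 * 49.5 / ((4*pi)^3 * 1.38e-23 * 290 * 6000000.0 * 20)
R^4 = 6.25522e19 m^4
R_max = (6.25522e19)^(1/4) = 88932.5 m = 88.9 km

88.9 km


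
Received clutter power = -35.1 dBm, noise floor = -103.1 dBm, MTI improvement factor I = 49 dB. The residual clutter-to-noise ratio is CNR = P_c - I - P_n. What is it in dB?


CNR = -35.1 - 49 - (-103.1) = 19.0 dB

19.0 dB


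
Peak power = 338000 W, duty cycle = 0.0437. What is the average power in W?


P_avg = 338000 * 0.0437 = 14770.6 W

14770.6 W


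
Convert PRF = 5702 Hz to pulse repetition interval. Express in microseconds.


PRI = 1/5702 = 0.0001753771 s = 175.4 us

175.4 us


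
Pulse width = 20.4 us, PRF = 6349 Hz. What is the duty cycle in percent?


DC = 20.4e-6 * 6349 * 100 = 12.95%

12.95%


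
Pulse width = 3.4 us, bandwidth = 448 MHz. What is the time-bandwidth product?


TBP = 3.4 * 448 = 1523.2

1523.2


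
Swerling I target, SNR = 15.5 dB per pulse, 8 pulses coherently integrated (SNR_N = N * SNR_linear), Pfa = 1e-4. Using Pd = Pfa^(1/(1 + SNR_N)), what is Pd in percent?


SNR_lin = 10^(15.5/10) = 35.48134
SNR_N = 8 * 35.48134 = 283.85072
1/(1 + SNR_N) = 1/284.85072 = 0.0035106
Pd = (1e-4)^0.0035106 = 0.96818
Pd = 96.8%

96.8%


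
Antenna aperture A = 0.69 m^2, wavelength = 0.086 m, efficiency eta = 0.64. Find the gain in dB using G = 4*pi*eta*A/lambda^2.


G_linear = 4*pi*0.64*0.69/0.086^2 = 750.31
G_dB = 10*log10(750.31) = 28.8 dB

28.8 dB


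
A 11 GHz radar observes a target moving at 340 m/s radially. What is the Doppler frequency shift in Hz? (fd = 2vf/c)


fd = 2 * 340 * 11000000000.0 / 3e8 = 24933.3 Hz

24933.3 Hz


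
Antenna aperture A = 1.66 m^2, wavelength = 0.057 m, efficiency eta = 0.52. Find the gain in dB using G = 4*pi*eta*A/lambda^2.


G_linear = 4*pi*0.52*1.66/0.057^2 = 3338.66
G_dB = 10*log10(3338.66) = 35.2 dB

35.2 dB


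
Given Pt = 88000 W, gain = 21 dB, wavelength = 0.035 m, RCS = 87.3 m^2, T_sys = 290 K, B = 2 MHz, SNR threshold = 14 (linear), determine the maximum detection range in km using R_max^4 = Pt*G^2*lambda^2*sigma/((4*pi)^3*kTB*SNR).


G_lin = 10^(21/10) = 125.892541
R^4 = 88000 * 125.892541^2 * 0.035^2 * 87.3 / ((4*pi)^3 * 1.38e-23 * 290 * 2000000.0 * 14)
R^4 = 6.70762e17 m^4
R_max = (6.70762e17)^(1/4) = 28618.2 m = 28.6 km

28.6 km


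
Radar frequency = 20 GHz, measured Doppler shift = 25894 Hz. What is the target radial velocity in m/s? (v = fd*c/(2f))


v = 25894 * 3e8 / (2 * 20000000000.0) = 194.2 m/s

194.2 m/s


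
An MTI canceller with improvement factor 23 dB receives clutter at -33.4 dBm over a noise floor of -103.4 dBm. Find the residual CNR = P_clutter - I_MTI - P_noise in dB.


CNR = -33.4 - 23 - (-103.4) = 47.0 dB

47.0 dB


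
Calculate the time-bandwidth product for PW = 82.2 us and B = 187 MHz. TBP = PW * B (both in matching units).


TBP = 82.2 * 187 = 15371.4

15371.4


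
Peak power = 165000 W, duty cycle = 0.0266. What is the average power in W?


P_avg = 165000 * 0.0266 = 4389.0 W

4389.0 W


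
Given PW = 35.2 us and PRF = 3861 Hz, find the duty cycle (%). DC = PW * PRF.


DC = 35.2e-6 * 3861 * 100 = 13.59%

13.59%


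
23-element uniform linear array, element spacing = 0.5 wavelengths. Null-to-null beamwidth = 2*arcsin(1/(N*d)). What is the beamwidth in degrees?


1/(N*d) = 1/(23*0.5) = 0.086957
BW = 2*arcsin(0.086957) = 10.0 degrees

10.0 degrees


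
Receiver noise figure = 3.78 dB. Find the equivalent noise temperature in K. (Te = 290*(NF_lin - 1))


NF_lin = 10^(3.78/10) = 2.387811
Te = 290 * (2.387811 - 1) = 402.5 K

402.5 K


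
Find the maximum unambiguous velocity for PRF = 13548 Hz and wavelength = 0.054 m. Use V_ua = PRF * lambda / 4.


V_ua = 13548 * 0.054 / 4 = 182.9 m/s

182.9 m/s


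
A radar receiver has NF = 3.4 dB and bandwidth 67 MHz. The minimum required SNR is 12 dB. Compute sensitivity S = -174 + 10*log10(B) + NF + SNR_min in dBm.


10*log10(67000000.0) = 78.26
S = -174 + 78.26 + 3.4 + 12 = -80.3 dBm

-80.3 dBm


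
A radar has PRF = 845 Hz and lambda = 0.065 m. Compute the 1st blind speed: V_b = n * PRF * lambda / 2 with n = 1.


V_blind = 1 * 845 * 0.065 / 2 = 27.5 m/s

27.5 m/s


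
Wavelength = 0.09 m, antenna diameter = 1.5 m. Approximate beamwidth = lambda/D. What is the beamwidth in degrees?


BW_rad = 0.09 / 1.5 = 0.06
BW_deg = 3.44 degrees

3.44 degrees


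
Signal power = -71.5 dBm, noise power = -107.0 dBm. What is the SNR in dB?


SNR = -71.5 - (-107.0) = 35.5 dB

35.5 dB


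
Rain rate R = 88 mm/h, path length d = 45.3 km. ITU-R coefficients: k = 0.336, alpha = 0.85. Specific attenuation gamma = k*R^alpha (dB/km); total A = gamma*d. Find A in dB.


gamma = 0.336 * 88^0.85 = 15.106002 dB/km
A = 15.106002 * 45.3 = 684.3 dB

684.3 dB


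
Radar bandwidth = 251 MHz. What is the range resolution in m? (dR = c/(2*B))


dR = 3e8 / (2 * 251000000.0) = 0.6 m

0.6 m


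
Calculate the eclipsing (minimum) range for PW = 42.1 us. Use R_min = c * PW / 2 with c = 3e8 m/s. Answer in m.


R_min = 3e8 * 42.1e-6 / 2 = 6315.0 m

6315.0 m


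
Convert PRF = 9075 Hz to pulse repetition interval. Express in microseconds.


PRI = 1/9075 = 0.0001101928 s = 110.2 us

110.2 us


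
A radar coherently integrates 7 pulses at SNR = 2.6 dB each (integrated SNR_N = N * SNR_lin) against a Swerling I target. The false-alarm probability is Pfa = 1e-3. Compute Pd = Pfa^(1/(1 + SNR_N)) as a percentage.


SNR_lin = 10^(2.6/10) = 1.8197
SNR_N = 7 * 1.8197 = 12.7379
1/(1 + SNR_N) = 1/13.7379 = 0.0727913
Pd = (1e-3)^0.0727913 = 0.60482
Pd = 60.5%

60.5%


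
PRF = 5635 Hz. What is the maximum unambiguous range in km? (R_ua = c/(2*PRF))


R_ua = 3e8 / (2 * 5635) = 26619.3 m = 26.6 km

26.6 km


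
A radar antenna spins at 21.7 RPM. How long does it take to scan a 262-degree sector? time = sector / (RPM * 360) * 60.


t = 262 / (21.7 * 360) * 60 = 2.01 s

2.01 s


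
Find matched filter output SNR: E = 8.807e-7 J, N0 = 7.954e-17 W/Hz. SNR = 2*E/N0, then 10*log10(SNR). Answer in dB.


SNR_lin = 2 * 8.807e-7 / 7.954e-17 = 2.214e10
SNR_dB = 10*log10(2.214e10) = 103.5 dB

103.5 dB


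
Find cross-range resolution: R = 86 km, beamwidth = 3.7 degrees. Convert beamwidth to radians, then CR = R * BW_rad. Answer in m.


BW_rad = 0.064577182
CR = 86000 * 0.064577182 = 5553.6 m

5553.6 m


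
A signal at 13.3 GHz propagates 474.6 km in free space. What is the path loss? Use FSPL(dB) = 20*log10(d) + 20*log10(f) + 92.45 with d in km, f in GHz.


20*log10(474.6) = 53.53
20*log10(13.3) = 22.48
FSPL = 168.5 dB

168.5 dB


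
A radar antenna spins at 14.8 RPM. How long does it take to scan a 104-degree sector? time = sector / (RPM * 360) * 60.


t = 104 / (14.8 * 360) * 60 = 1.17 s

1.17 s


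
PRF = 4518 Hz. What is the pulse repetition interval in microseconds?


PRI = 1/4518 = 0.0002213369 s = 221.3 us

221.3 us


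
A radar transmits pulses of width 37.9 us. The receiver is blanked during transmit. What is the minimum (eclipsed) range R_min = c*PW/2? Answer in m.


R_min = 3e8 * 37.9e-6 / 2 = 5685.0 m

5685.0 m


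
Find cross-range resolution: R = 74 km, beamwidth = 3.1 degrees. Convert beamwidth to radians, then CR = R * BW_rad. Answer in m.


BW_rad = 0.054105207
CR = 74000 * 0.054105207 = 4003.8 m

4003.8 m


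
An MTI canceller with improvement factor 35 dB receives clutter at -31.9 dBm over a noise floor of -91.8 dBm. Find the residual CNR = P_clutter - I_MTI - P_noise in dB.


CNR = -31.9 - 35 - (-91.8) = 24.9 dB

24.9 dB


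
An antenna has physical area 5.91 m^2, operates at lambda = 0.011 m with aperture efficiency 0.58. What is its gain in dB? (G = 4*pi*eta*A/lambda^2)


G_linear = 4*pi*0.58*5.91/0.011^2 = 355991.78
G_dB = 10*log10(355991.78) = 55.5 dB

55.5 dB


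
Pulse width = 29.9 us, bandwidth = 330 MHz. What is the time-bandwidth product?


TBP = 29.9 * 330 = 9867.0

9867.0


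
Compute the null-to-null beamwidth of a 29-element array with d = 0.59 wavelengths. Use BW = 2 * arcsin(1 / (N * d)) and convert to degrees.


1/(N*d) = 1/(29*0.59) = 0.058445
BW = 2*arcsin(0.058445) = 6.7 degrees

6.7 degrees


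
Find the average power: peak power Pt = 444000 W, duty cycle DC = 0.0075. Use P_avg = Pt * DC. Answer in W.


P_avg = 444000 * 0.0075 = 3330.0 W

3330.0 W


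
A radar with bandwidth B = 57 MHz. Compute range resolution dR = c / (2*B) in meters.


dR = 3e8 / (2 * 57000000.0) = 2.63 m

2.63 m


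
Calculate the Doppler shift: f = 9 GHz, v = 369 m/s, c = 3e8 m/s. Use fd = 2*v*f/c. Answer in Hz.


fd = 2 * 369 * 9000000000.0 / 3e8 = 22140.0 Hz

22140.0 Hz


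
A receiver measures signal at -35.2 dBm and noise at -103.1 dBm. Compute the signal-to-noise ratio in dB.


SNR = -35.2 - (-103.1) = 67.9 dB

67.9 dB


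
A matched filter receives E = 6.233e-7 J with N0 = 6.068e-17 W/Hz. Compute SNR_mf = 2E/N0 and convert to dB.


SNR_lin = 2 * 6.233e-7 / 6.068e-17 = 2.054e10
SNR_dB = 10*log10(2.054e10) = 103.1 dB

103.1 dB


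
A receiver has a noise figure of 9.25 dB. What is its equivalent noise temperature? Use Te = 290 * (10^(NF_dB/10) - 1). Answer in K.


NF_lin = 10^(9.25/10) = 8.413951
Te = 290 * (8.413951 - 1) = 2150.0 K

2150.0 K


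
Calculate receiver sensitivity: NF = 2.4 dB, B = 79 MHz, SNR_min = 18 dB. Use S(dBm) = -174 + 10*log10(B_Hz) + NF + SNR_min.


10*log10(79000000.0) = 78.98
S = -174 + 78.98 + 2.4 + 18 = -74.6 dBm

-74.6 dBm


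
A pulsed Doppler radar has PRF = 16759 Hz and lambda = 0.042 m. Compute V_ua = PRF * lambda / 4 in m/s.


V_ua = 16759 * 0.042 / 4 = 176.0 m/s

176.0 m/s


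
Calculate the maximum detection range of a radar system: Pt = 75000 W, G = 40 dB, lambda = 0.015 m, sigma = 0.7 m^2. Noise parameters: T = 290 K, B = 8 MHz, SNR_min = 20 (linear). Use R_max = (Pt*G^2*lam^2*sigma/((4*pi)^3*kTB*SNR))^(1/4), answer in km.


G_lin = 10^(40/10) = 10000.0
R^4 = 75000 * 10000.0^2 * 0.015^2 * 0.7 / ((4*pi)^3 * 1.38e-23 * 290 * 8000000.0 * 20)
R^4 = 9.29641e17 m^4
R_max = (9.29641e17)^(1/4) = 31051.2 m = 31.1 km

31.1 km


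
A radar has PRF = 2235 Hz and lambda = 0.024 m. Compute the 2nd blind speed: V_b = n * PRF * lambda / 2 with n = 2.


V_blind = 2 * 2235 * 0.024 / 2 = 53.6 m/s

53.6 m/s


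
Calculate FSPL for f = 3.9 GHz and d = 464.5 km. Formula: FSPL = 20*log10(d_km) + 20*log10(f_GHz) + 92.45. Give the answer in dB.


20*log10(464.5) = 53.34
20*log10(3.9) = 11.82
FSPL = 157.6 dB

157.6 dB


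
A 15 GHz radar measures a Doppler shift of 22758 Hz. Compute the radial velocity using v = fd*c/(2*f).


v = 22758 * 3e8 / (2 * 15000000000.0) = 227.6 m/s

227.6 m/s


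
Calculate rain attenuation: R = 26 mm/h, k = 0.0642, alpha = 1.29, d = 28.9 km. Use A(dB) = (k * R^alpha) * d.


gamma = 0.0642 * 26^1.29 = 4.293887 dB/km
A = 4.293887 * 28.9 = 124.09 dB

124.09 dB


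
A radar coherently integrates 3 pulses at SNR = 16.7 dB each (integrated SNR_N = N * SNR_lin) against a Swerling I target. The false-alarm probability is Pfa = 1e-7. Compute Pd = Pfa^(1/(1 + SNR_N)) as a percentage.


SNR_lin = 10^(16.7/10) = 46.77351
SNR_N = 3 * 46.77351 = 140.32053
1/(1 + SNR_N) = 1/141.32053 = 0.0070761
Pd = (1e-7)^0.0070761 = 0.89221
Pd = 89.2%

89.2%


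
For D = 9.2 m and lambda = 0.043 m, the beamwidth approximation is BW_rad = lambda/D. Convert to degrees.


BW_rad = 0.043 / 9.2 = 0.004674
BW_deg = 0.27 degrees

0.27 degrees


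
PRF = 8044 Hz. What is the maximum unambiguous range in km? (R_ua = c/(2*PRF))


R_ua = 3e8 / (2 * 8044) = 18647.4 m = 18.6 km

18.6 km


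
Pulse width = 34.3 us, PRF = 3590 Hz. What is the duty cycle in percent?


DC = 34.3e-6 * 3590 * 100 = 12.31%

12.31%


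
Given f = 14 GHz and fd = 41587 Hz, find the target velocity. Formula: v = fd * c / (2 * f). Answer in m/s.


v = 41587 * 3e8 / (2 * 14000000000.0) = 445.6 m/s

445.6 m/s


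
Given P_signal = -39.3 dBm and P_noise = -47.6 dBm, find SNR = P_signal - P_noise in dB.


SNR = -39.3 - (-47.6) = 8.3 dB

8.3 dB


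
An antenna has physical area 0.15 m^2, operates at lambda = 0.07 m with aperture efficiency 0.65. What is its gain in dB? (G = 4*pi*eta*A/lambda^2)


G_linear = 4*pi*0.65*0.15/0.07^2 = 250.05
G_dB = 10*log10(250.05) = 24.0 dB

24.0 dB


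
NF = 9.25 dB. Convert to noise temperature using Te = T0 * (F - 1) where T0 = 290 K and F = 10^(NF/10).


NF_lin = 10^(9.25/10) = 8.413951
Te = 290 * (8.413951 - 1) = 2150.0 K

2150.0 K


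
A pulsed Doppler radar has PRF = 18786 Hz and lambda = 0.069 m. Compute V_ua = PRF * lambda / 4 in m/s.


V_ua = 18786 * 0.069 / 4 = 324.1 m/s

324.1 m/s


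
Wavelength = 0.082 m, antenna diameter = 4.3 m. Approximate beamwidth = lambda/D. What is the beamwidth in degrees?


BW_rad = 0.082 / 4.3 = 0.01907
BW_deg = 1.09 degrees

1.09 degrees


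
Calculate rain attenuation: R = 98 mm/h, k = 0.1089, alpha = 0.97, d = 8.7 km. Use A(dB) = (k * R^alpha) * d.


gamma = 0.1089 * 98^0.97 = 9.300733 dB/km
A = 9.300733 * 8.7 = 80.92 dB

80.92 dB


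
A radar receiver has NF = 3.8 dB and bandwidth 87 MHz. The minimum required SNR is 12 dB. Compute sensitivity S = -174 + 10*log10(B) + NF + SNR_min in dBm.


10*log10(87000000.0) = 79.4
S = -174 + 79.4 + 3.8 + 12 = -78.8 dBm

-78.8 dBm


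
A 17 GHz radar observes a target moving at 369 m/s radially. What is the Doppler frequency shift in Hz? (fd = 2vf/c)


fd = 2 * 369 * 17000000000.0 / 3e8 = 41820.0 Hz

41820.0 Hz


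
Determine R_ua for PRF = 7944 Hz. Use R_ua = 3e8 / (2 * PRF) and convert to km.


R_ua = 3e8 / (2 * 7944) = 18882.2 m = 18.9 km

18.9 km


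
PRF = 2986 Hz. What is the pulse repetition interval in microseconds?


PRI = 1/2986 = 0.0003348962 s = 334.9 us

334.9 us


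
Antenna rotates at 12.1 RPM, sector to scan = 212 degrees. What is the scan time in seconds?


t = 212 / (12.1 * 360) * 60 = 2.92 s

2.92 s


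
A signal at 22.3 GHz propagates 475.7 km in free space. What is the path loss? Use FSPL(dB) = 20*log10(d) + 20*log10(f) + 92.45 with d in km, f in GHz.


20*log10(475.7) = 53.55
20*log10(22.3) = 26.97
FSPL = 173.0 dB

173.0 dB


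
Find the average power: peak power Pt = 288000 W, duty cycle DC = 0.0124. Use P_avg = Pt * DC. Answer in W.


P_avg = 288000 * 0.0124 = 3571.2 W

3571.2 W


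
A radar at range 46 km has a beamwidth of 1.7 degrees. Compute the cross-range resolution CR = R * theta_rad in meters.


BW_rad = 0.029670597
CR = 46000 * 0.029670597 = 1364.8 m

1364.8 m


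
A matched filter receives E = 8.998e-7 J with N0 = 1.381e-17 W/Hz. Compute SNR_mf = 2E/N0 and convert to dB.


SNR_lin = 2 * 8.998e-7 / 1.381e-17 = 1.303e11
SNR_dB = 10*log10(1.303e11) = 111.1 dB

111.1 dB


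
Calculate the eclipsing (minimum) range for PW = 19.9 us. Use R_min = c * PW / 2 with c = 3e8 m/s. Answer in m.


R_min = 3e8 * 19.9e-6 / 2 = 2985.0 m

2985.0 m


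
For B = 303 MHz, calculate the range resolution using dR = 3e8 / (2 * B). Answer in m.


dR = 3e8 / (2 * 303000000.0) = 0.5 m

0.5 m


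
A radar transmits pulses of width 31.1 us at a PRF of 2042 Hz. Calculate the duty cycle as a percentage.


DC = 31.1e-6 * 2042 * 100 = 6.35%

6.35%


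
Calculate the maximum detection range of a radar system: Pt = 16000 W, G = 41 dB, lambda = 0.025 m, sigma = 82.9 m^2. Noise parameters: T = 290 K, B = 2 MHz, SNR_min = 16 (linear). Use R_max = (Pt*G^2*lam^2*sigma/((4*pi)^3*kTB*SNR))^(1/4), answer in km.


G_lin = 10^(41/10) = 12589.254118
R^4 = 16000 * 12589.254118^2 * 0.025^2 * 82.9 / ((4*pi)^3 * 1.38e-23 * 290 * 2000000.0 * 16)
R^4 = 5.17009e20 m^4
R_max = (5.17009e20)^(1/4) = 150790.7 m = 150.8 km

150.8 km


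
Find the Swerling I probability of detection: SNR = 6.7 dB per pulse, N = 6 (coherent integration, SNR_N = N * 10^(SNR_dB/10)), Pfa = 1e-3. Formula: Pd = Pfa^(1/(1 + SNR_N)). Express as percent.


SNR_lin = 10^(6.7/10) = 4.67735
SNR_N = 6 * 4.67735 = 28.0641
1/(1 + SNR_N) = 1/29.0641 = 0.0344067
Pd = (1e-3)^0.0344067 = 0.78846
Pd = 78.8%

78.8%


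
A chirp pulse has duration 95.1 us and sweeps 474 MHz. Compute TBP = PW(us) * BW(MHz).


TBP = 95.1 * 474 = 45077.4

45077.4


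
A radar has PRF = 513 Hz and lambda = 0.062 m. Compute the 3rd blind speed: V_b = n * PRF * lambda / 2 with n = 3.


V_blind = 3 * 513 * 0.062 / 2 = 47.7 m/s

47.7 m/s


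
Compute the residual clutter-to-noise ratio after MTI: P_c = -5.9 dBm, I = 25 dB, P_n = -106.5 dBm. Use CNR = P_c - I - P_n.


CNR = -5.9 - 25 - (-106.5) = 75.6 dB

75.6 dB


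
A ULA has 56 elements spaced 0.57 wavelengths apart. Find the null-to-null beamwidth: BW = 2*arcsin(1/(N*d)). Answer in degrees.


1/(N*d) = 1/(56*0.57) = 0.031328
BW = 2*arcsin(0.031328) = 3.6 degrees

3.6 degrees


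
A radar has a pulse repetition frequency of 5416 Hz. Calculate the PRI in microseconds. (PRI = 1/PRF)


PRI = 1/5416 = 0.0001846381 s = 184.6 us

184.6 us


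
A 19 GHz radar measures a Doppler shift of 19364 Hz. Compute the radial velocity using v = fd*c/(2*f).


v = 19364 * 3e8 / (2 * 19000000000.0) = 152.9 m/s

152.9 m/s


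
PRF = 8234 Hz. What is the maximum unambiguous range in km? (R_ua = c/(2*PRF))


R_ua = 3e8 / (2 * 8234) = 18217.1 m = 18.2 km

18.2 km


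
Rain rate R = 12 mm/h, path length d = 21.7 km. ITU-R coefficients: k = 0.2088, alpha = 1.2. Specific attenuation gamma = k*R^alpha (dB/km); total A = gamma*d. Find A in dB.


gamma = 0.2088 * 12^1.2 = 4.118585 dB/km
A = 4.118585 * 21.7 = 89.37 dB

89.37 dB


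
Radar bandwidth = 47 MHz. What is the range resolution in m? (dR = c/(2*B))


dR = 3e8 / (2 * 47000000.0) = 3.19 m

3.19 m


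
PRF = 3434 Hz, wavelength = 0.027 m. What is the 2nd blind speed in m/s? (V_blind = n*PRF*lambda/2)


V_blind = 2 * 3434 * 0.027 / 2 = 92.7 m/s

92.7 m/s


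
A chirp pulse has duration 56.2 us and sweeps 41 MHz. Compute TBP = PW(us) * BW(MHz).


TBP = 56.2 * 41 = 2304.2

2304.2


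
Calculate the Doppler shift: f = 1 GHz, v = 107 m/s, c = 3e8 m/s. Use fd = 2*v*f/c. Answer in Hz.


fd = 2 * 107 * 1000000000.0 / 3e8 = 713.3 Hz

713.3 Hz


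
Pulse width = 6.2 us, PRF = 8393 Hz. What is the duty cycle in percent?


DC = 6.2e-6 * 8393 * 100 = 5.2%

5.2%


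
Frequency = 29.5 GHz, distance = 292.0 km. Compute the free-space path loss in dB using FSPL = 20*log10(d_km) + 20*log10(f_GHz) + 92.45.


20*log10(292.0) = 49.31
20*log10(29.5) = 29.4
FSPL = 171.2 dB

171.2 dB


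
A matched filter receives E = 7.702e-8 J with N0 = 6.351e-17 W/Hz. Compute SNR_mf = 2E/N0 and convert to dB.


SNR_lin = 2 * 7.702e-8 / 6.351e-17 = 2.425e9
SNR_dB = 10*log10(2.425e9) = 93.8 dB

93.8 dB


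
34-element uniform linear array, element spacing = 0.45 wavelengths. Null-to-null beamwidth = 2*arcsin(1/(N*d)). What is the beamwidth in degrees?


1/(N*d) = 1/(34*0.45) = 0.065359
BW = 2*arcsin(0.065359) = 7.5 degrees

7.5 degrees


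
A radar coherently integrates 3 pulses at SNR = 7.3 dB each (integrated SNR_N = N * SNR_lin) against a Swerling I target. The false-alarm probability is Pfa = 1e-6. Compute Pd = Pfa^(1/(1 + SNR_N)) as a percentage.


SNR_lin = 10^(7.3/10) = 5.37032
SNR_N = 3 * 5.37032 = 16.11096
1/(1 + SNR_N) = 1/17.11096 = 0.0584421
Pd = (1e-6)^0.0584421 = 0.44601
Pd = 44.6%

44.6%


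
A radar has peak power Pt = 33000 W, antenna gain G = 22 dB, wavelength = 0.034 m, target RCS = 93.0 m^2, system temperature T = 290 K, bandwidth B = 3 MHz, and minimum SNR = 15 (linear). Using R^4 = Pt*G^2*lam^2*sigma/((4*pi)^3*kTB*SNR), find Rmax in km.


G_lin = 10^(22/10) = 158.489319
R^4 = 33000 * 158.489319^2 * 0.034^2 * 93.0 / ((4*pi)^3 * 1.38e-23 * 290 * 3000000.0 * 15)
R^4 = 2.49365e17 m^4
R_max = (2.49365e17)^(1/4) = 22346.5 m = 22.3 km

22.3 km


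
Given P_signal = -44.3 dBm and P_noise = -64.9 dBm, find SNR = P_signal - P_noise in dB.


SNR = -44.3 - (-64.9) = 20.6 dB

20.6 dB


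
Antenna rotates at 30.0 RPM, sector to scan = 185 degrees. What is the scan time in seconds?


t = 185 / (30.0 * 360) * 60 = 1.03 s

1.03 s


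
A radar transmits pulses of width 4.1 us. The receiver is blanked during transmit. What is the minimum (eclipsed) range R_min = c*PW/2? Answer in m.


R_min = 3e8 * 4.1e-6 / 2 = 615.0 m

615.0 m


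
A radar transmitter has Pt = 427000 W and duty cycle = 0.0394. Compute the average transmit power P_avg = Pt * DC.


P_avg = 427000 * 0.0394 = 16823.8 W

16823.8 W


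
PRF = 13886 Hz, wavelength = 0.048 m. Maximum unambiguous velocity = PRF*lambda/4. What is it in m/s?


V_ua = 13886 * 0.048 / 4 = 166.6 m/s

166.6 m/s


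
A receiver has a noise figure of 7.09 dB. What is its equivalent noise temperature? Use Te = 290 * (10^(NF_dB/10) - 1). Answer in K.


NF_lin = 10^(7.09/10) = 5.116818
Te = 290 * (5.116818 - 1) = 1193.9 K

1193.9 K


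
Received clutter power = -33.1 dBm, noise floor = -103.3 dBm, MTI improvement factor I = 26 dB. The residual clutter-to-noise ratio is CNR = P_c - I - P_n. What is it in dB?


CNR = -33.1 - 26 - (-103.3) = 44.2 dB

44.2 dB


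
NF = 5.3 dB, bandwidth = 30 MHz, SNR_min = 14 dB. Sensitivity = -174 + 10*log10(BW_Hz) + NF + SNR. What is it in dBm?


10*log10(30000000.0) = 74.77
S = -174 + 74.77 + 5.3 + 14 = -79.9 dBm

-79.9 dBm


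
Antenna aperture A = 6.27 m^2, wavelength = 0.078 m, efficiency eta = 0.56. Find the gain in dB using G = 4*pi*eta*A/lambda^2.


G_linear = 4*pi*0.56*6.27/0.078^2 = 7252.31
G_dB = 10*log10(7252.31) = 38.6 dB

38.6 dB


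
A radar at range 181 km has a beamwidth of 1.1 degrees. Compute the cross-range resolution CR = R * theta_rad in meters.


BW_rad = 0.019198622
CR = 181000 * 0.019198622 = 3475.0 m

3475.0 m


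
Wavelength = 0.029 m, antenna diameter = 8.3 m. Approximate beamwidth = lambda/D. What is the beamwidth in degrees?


BW_rad = 0.029 / 8.3 = 0.003494
BW_deg = 0.2 degrees

0.2 degrees


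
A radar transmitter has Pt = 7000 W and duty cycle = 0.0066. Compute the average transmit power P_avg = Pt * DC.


P_avg = 7000 * 0.0066 = 46.2 W

46.2 W


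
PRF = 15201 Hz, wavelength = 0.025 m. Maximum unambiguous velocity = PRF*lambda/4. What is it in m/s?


V_ua = 15201 * 0.025 / 4 = 95.0 m/s

95.0 m/s


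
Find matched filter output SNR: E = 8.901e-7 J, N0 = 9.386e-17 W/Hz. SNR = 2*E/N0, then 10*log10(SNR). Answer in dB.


SNR_lin = 2 * 8.901e-7 / 9.386e-17 = 1.897e10
SNR_dB = 10*log10(1.897e10) = 102.8 dB

102.8 dB


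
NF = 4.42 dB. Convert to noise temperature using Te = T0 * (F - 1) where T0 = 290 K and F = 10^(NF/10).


NF_lin = 10^(4.42/10) = 2.766942
Te = 290 * (2.766942 - 1) = 512.4 K

512.4 K


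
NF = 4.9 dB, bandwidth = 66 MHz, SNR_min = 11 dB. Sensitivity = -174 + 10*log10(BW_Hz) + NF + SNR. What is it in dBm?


10*log10(66000000.0) = 78.2
S = -174 + 78.2 + 4.9 + 11 = -79.9 dBm

-79.9 dBm


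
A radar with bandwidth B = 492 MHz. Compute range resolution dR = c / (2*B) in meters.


dR = 3e8 / (2 * 492000000.0) = 0.3 m

0.3 m


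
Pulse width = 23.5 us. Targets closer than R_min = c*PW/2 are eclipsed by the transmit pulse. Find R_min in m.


R_min = 3e8 * 23.5e-6 / 2 = 3525.0 m

3525.0 m


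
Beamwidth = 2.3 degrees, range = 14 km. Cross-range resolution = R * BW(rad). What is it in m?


BW_rad = 0.040142573
CR = 14000 * 0.040142573 = 562.0 m

562.0 m


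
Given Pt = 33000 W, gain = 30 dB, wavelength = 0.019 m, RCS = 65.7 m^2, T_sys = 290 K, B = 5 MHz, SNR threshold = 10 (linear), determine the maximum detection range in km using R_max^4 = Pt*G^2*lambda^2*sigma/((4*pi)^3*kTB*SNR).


G_lin = 10^(30/10) = 1000.0
R^4 = 33000 * 1000.0^2 * 0.019^2 * 65.7 / ((4*pi)^3 * 1.38e-23 * 290 * 5000000.0 * 10)
R^4 = 1.97111e18 m^4
R_max = (1.97111e18)^(1/4) = 37469.5 m = 37.5 km

37.5 km


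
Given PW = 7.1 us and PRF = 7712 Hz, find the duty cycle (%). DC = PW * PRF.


DC = 7.1e-6 * 7712 * 100 = 5.48%

5.48%


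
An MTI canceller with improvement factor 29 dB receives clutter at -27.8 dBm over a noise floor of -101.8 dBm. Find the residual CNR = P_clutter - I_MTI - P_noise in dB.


CNR = -27.8 - 29 - (-101.8) = 45.0 dB

45.0 dB


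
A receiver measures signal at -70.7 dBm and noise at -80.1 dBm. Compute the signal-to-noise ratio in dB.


SNR = -70.7 - (-80.1) = 9.4 dB

9.4 dB


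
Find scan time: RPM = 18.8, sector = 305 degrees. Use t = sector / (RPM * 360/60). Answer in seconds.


t = 305 / (18.8 * 360) * 60 = 2.7 s

2.7 s


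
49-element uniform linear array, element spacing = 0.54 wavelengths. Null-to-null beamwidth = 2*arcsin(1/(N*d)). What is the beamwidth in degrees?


1/(N*d) = 1/(49*0.54) = 0.037793
BW = 2*arcsin(0.037793) = 4.3 degrees

4.3 degrees


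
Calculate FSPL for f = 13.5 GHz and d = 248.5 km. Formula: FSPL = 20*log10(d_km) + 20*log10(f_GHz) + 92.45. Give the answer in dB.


20*log10(248.5) = 47.91
20*log10(13.5) = 22.61
FSPL = 163.0 dB

163.0 dB


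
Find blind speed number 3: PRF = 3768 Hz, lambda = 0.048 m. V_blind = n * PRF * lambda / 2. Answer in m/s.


V_blind = 3 * 3768 * 0.048 / 2 = 271.3 m/s

271.3 m/s


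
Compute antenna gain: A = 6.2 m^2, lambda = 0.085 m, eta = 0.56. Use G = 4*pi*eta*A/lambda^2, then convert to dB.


G_linear = 4*pi*0.56*6.2/0.085^2 = 6038.82
G_dB = 10*log10(6038.82) = 37.8 dB

37.8 dB


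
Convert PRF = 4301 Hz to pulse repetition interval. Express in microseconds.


PRI = 1/4301 = 0.0002325041 s = 232.5 us

232.5 us


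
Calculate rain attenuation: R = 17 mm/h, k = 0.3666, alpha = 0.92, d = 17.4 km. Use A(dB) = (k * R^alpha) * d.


gamma = 0.3666 * 17^0.92 = 4.968273 dB/km
A = 4.968273 * 17.4 = 86.45 dB

86.45 dB


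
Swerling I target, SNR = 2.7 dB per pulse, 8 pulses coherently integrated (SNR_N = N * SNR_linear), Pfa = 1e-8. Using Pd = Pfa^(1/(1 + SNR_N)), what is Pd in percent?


SNR_lin = 10^(2.7/10) = 1.86209
SNR_N = 8 * 1.86209 = 14.89672
1/(1 + SNR_N) = 1/15.89672 = 0.0629061
Pd = (1e-8)^0.0629061 = 0.31387
Pd = 31.4%

31.4%


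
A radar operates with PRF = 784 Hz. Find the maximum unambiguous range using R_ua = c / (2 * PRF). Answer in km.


R_ua = 3e8 / (2 * 784) = 191326.5 m = 191.3 km

191.3 km


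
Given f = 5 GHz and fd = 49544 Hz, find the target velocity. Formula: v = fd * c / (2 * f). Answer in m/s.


v = 49544 * 3e8 / (2 * 5000000000.0) = 1486.3 m/s

1486.3 m/s


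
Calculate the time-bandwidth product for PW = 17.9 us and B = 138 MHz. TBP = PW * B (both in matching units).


TBP = 17.9 * 138 = 2470.2

2470.2


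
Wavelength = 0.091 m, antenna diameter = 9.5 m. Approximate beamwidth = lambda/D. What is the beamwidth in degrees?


BW_rad = 0.091 / 9.5 = 0.009579
BW_deg = 0.55 degrees

0.55 degrees


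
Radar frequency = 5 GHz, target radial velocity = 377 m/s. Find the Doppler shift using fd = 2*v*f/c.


fd = 2 * 377 * 5000000000.0 / 3e8 = 12566.7 Hz

12566.7 Hz


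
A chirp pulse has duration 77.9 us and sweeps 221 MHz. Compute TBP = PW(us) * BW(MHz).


TBP = 77.9 * 221 = 17215.9

17215.9


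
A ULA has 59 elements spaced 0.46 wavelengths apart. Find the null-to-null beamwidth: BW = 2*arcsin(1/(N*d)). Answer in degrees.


1/(N*d) = 1/(59*0.46) = 0.036846
BW = 2*arcsin(0.036846) = 4.2 degrees

4.2 degrees


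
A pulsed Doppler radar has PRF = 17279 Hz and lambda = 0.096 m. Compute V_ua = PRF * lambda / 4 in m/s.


V_ua = 17279 * 0.096 / 4 = 414.7 m/s

414.7 m/s


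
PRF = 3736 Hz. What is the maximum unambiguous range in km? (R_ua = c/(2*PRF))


R_ua = 3e8 / (2 * 3736) = 40149.9 m = 40.1 km

40.1 km


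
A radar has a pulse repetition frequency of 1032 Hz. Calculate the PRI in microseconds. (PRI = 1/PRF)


PRI = 1/1032 = 0.0009689922 s = 969.0 us

969.0 us


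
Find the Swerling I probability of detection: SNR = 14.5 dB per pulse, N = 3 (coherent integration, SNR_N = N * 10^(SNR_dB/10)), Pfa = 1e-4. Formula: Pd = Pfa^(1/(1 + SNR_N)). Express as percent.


SNR_lin = 10^(14.5/10) = 28.18383
SNR_N = 3 * 28.18383 = 84.55149
1/(1 + SNR_N) = 1/85.55149 = 0.0116889
Pd = (1e-4)^0.0116889 = 0.89793
Pd = 89.8%

89.8%


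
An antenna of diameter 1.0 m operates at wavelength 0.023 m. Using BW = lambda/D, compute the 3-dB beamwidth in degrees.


BW_rad = 0.023 / 1.0 = 0.023
BW_deg = 1.32 degrees

1.32 degrees


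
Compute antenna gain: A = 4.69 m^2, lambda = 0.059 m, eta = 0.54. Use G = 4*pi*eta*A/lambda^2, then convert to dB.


G_linear = 4*pi*0.54*4.69/0.059^2 = 9142.66
G_dB = 10*log10(9142.66) = 39.6 dB

39.6 dB


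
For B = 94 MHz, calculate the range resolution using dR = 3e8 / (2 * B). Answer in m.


dR = 3e8 / (2 * 94000000.0) = 1.6 m

1.6 m


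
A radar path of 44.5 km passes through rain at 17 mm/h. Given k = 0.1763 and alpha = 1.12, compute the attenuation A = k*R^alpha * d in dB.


gamma = 0.1763 * 17^1.12 = 4.210708 dB/km
A = 4.210708 * 44.5 = 187.38 dB

187.38 dB


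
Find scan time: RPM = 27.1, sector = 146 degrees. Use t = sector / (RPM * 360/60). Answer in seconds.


t = 146 / (27.1 * 360) * 60 = 0.9 s

0.9 s


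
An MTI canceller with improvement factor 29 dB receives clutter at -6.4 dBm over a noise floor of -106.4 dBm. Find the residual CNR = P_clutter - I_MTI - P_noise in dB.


CNR = -6.4 - 29 - (-106.4) = 71.0 dB

71.0 dB


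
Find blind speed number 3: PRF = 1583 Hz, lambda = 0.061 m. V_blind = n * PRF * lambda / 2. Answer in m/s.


V_blind = 3 * 1583 * 0.061 / 2 = 144.8 m/s

144.8 m/s


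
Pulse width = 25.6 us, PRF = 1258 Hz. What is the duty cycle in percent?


DC = 25.6e-6 * 1258 * 100 = 3.22%

3.22%


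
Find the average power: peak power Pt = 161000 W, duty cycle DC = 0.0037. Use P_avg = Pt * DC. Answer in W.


P_avg = 161000 * 0.0037 = 595.7 W

595.7 W


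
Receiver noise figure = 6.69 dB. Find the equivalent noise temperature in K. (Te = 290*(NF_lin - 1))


NF_lin = 10^(6.69/10) = 4.666594
Te = 290 * (4.666594 - 1) = 1063.3 K

1063.3 K


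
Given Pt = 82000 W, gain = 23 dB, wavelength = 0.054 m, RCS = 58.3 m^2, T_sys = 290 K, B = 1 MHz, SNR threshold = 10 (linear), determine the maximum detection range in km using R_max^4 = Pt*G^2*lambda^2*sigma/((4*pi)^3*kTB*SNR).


G_lin = 10^(23/10) = 199.526231
R^4 = 82000 * 199.526231^2 * 0.054^2 * 58.3 / ((4*pi)^3 * 1.38e-23 * 290 * 1000000.0 * 10)
R^4 = 6.98817e18 m^4
R_max = (6.98817e18)^(1/4) = 51415.1 m = 51.4 km

51.4 km


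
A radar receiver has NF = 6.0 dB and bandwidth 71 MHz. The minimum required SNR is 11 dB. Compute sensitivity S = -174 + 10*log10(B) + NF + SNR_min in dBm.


10*log10(71000000.0) = 78.51
S = -174 + 78.51 + 6.0 + 11 = -78.5 dBm

-78.5 dBm


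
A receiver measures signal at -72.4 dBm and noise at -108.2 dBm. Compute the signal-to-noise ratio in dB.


SNR = -72.4 - (-108.2) = 35.8 dB

35.8 dB


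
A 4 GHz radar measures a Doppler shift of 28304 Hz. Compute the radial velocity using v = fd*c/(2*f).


v = 28304 * 3e8 / (2 * 4000000000.0) = 1061.4 m/s

1061.4 m/s


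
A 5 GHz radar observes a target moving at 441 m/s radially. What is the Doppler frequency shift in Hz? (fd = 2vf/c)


fd = 2 * 441 * 5000000000.0 / 3e8 = 14700.0 Hz

14700.0 Hz


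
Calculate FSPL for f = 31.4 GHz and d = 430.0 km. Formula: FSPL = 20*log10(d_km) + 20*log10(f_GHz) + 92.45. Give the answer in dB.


20*log10(430.0) = 52.67
20*log10(31.4) = 29.94
FSPL = 175.1 dB

175.1 dB


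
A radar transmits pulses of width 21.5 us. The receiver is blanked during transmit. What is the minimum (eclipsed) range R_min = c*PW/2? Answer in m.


R_min = 3e8 * 21.5e-6 / 2 = 3225.0 m

3225.0 m


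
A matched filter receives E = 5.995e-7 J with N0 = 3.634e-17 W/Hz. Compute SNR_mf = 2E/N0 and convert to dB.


SNR_lin = 2 * 5.995e-7 / 3.634e-17 = 3.299e10
SNR_dB = 10*log10(3.299e10) = 105.2 dB

105.2 dB


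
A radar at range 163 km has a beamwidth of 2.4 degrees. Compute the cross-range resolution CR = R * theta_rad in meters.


BW_rad = 0.041887902
CR = 163000 * 0.041887902 = 6827.7 m

6827.7 m


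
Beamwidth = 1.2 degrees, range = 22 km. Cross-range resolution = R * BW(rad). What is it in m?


BW_rad = 0.020943951
CR = 22000 * 0.020943951 = 460.8 m

460.8 m


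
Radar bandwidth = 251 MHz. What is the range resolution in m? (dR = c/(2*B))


dR = 3e8 / (2 * 251000000.0) = 0.6 m

0.6 m


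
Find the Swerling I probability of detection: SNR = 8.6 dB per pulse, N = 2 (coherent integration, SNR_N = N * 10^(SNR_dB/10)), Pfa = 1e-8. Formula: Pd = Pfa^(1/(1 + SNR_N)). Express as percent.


SNR_lin = 10^(8.6/10) = 7.24436
SNR_N = 2 * 7.24436 = 14.48872
1/(1 + SNR_N) = 1/15.48872 = 0.0645631
Pd = (1e-8)^0.0645631 = 0.30444
Pd = 30.4%

30.4%


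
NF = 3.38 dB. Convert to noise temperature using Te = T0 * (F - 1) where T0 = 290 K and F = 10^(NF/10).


NF_lin = 10^(3.38/10) = 2.17771
Te = 290 * (2.17771 - 1) = 341.5 K

341.5 K


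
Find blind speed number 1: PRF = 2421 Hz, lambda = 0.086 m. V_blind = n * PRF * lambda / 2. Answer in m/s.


V_blind = 1 * 2421 * 0.086 / 2 = 104.1 m/s

104.1 m/s


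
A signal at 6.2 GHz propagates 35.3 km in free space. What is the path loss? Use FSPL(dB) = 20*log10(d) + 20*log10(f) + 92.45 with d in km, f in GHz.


20*log10(35.3) = 30.96
20*log10(6.2) = 15.85
FSPL = 139.3 dB

139.3 dB


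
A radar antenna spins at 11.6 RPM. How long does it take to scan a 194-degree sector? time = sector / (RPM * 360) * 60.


t = 194 / (11.6 * 360) * 60 = 2.79 s

2.79 s


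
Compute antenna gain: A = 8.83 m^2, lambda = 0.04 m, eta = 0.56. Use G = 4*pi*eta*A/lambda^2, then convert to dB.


G_linear = 4*pi*0.56*8.83/0.04^2 = 38836.37
G_dB = 10*log10(38836.37) = 45.9 dB

45.9 dB


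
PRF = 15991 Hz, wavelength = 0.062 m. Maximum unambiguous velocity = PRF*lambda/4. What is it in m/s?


V_ua = 15991 * 0.062 / 4 = 247.9 m/s

247.9 m/s


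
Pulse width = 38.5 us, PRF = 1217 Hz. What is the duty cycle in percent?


DC = 38.5e-6 * 1217 * 100 = 4.69%

4.69%


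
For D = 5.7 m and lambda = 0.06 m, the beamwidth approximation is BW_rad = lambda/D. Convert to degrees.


BW_rad = 0.06 / 5.7 = 0.010526
BW_deg = 0.6 degrees

0.6 degrees


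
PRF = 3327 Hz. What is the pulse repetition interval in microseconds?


PRI = 1/3327 = 0.0003005711 s = 300.6 us

300.6 us


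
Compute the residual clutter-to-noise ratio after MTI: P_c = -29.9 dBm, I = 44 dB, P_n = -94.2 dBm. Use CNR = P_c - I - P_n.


CNR = -29.9 - 44 - (-94.2) = 20.3 dB

20.3 dB


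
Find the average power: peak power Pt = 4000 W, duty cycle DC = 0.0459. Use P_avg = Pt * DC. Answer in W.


P_avg = 4000 * 0.0459 = 183.6 W

183.6 W


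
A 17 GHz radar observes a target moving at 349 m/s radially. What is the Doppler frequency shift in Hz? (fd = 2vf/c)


fd = 2 * 349 * 17000000000.0 / 3e8 = 39553.3 Hz

39553.3 Hz


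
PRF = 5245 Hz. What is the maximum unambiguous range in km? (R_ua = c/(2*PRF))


R_ua = 3e8 / (2 * 5245) = 28598.7 m = 28.6 km

28.6 km


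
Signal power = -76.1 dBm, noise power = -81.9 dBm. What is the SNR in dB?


SNR = -76.1 - (-81.9) = 5.8 dB

5.8 dB


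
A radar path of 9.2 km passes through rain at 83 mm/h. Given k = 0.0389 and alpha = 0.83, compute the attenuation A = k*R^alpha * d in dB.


gamma = 0.0389 * 83^0.83 = 1.523296 dB/km
A = 1.523296 * 9.2 = 14.01 dB

14.01 dB


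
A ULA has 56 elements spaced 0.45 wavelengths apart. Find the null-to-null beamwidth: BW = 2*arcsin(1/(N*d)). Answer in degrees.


1/(N*d) = 1/(56*0.45) = 0.039683
BW = 2*arcsin(0.039683) = 4.5 degrees

4.5 degrees


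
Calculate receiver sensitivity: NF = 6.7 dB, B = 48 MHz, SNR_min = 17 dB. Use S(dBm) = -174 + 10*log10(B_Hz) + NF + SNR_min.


10*log10(48000000.0) = 76.81
S = -174 + 76.81 + 6.7 + 17 = -73.5 dBm

-73.5 dBm


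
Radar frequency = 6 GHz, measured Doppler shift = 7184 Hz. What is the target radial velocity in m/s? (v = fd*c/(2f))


v = 7184 * 3e8 / (2 * 6000000000.0) = 179.6 m/s

179.6 m/s


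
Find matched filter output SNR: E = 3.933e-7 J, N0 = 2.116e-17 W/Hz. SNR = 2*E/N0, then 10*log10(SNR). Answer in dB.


SNR_lin = 2 * 3.933e-7 / 2.116e-17 = 3.717e10
SNR_dB = 10*log10(3.717e10) = 105.7 dB

105.7 dB


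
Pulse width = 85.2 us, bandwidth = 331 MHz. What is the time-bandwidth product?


TBP = 85.2 * 331 = 28201.2

28201.2


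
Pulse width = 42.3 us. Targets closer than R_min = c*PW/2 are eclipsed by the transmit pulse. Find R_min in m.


R_min = 3e8 * 42.3e-6 / 2 = 6345.0 m

6345.0 m


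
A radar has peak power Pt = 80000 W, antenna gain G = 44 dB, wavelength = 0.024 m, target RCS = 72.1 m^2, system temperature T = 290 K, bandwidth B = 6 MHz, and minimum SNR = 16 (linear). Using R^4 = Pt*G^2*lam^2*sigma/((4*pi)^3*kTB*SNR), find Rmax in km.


G_lin = 10^(44/10) = 25118.864315
R^4 = 80000 * 25118.864315^2 * 0.024^2 * 72.1 / ((4*pi)^3 * 1.38e-23 * 290 * 6000000.0 * 16)
R^4 = 2.7496e21 m^4
R_max = (2.7496e21)^(1/4) = 228990.5 m = 229.0 km

229.0 km


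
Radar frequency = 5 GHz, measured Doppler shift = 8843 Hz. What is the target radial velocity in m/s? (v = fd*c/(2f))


v = 8843 * 3e8 / (2 * 5000000000.0) = 265.3 m/s

265.3 m/s


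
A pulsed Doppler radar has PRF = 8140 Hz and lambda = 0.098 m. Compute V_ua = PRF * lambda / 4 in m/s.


V_ua = 8140 * 0.098 / 4 = 199.4 m/s

199.4 m/s


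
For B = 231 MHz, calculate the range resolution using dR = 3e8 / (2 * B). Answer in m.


dR = 3e8 / (2 * 231000000.0) = 0.65 m

0.65 m


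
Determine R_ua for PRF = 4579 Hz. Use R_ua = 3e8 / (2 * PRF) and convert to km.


R_ua = 3e8 / (2 * 4579) = 32758.2 m = 32.8 km

32.8 km


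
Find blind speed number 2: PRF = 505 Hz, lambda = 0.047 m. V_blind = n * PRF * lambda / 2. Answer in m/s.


V_blind = 2 * 505 * 0.047 / 2 = 23.7 m/s

23.7 m/s


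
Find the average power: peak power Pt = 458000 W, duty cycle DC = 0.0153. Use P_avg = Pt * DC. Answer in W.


P_avg = 458000 * 0.0153 = 7007.4 W

7007.4 W


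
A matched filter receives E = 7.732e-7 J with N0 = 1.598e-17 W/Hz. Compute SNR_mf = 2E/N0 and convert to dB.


SNR_lin = 2 * 7.732e-7 / 1.598e-17 = 9.677e10
SNR_dB = 10*log10(9.677e10) = 109.9 dB

109.9 dB


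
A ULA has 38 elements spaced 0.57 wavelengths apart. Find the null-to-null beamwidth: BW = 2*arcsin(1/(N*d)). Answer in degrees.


1/(N*d) = 1/(38*0.57) = 0.046168
BW = 2*arcsin(0.046168) = 5.3 degrees

5.3 degrees


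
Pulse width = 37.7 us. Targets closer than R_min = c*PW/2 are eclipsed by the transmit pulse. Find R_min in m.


R_min = 3e8 * 37.7e-6 / 2 = 5655.0 m

5655.0 m


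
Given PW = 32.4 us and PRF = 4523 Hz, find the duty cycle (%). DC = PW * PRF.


DC = 32.4e-6 * 4523 * 100 = 14.65%

14.65%


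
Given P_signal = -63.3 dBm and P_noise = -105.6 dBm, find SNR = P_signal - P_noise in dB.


SNR = -63.3 - (-105.6) = 42.3 dB

42.3 dB


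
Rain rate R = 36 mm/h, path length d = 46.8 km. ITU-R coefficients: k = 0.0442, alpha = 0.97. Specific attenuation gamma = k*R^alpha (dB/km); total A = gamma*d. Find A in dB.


gamma = 0.0442 * 36^0.97 = 1.429011 dB/km
A = 1.429011 * 46.8 = 66.88 dB

66.88 dB
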